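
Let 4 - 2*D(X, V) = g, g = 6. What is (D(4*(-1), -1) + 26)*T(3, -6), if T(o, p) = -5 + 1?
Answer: -100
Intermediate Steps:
T(o, p) = -4
D(X, V) = -1 (D(X, V) = 2 - 1/2*6 = 2 - 3 = -1)
(D(4*(-1), -1) + 26)*T(3, -6) = (-1 + 26)*(-4) = 25*(-4) = -100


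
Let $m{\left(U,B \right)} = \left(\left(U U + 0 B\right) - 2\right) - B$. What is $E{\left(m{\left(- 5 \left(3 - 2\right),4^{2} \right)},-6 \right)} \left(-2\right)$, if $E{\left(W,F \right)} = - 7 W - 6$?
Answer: $110$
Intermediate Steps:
$m{\left(U,B \right)} = -2 + U^{2} - B$ ($m{\left(U,B \right)} = \left(\left(U^{2} + 0\right) - 2\right) - B = \left(U^{2} - 2\right) - B = \left(-2 + U^{2}\right) - B = -2 + U^{2} - B$)
$E{\left(W,F \right)} = -6 - 7 W$
$E{\left(m{\left(- 5 \left(3 - 2\right),4^{2} \right)},-6 \right)} \left(-2\right) = \left(-6 - 7 \left(-2 + \left(- 5 \left(3 - 2\right)\right)^{2} - 4^{2}\right)\right) \left(-2\right) = \left(-6 - 7 \left(-2 + \left(\left(-5\right) 1\right)^{2} - 16\right)\right) \left(-2\right) = \left(-6 - 7 \left(-2 + \left(-5\right)^{2} - 16\right)\right) \left(-2\right) = \left(-6 - 7 \left(-2 + 25 - 16\right)\right) \left(-2\right) = \left(-6 - 49\right) \left(-2\right) = \left(-55\right) \left(-2\right) = 110$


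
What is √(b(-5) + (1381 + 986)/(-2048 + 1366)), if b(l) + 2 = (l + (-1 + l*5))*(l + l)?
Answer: √141643898/682 ≈ 17.451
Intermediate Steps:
b(l) = -2 + 2*l*(-1 + 6*l) (b(l) = -2 + (l + (-1 + l*5))*(l + l) = -2 + (l + (-1 + 5*l))*(2*l) = -2 + (-1 + 6*l)*(2*l) = -2 + 2*l*(-1 + 6*l))
√(b(-5) + (1381 + 986)/(-2048 + 1366)) = √((-2 - 2*(-5) + 12*(-5)²) + (1381 + 986)/(-2048 + 1366)) = √((-2 + 10 + 12*25) + 2367/(-682)) = √((-2 + 10 + 300) + 2367*(-1/682)) = √(308 - 2367/682) = √(207689/682) = √141643898/682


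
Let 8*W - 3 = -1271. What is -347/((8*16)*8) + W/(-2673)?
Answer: -765227/2737152 ≈ -0.27957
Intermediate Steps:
W = -317/2 (W = 3/8 + (⅛)*(-1271) = 3/8 - 1271/8 = -317/2 ≈ -158.50)
-347/((8*16)*8) + W/(-2673) = -347/((8*16)*8) - 317/2/(-2673) = -347/(128*8) - 317/2*(-1/2673) = -347/1024 + 317/5346 = -765227/2737152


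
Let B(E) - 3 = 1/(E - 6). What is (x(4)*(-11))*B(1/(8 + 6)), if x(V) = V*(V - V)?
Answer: 0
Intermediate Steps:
x(V) = 0 (x(V) = V*0 = 0)
B(E) = 3 + 1/(-6 + E) (B(E) = 3 + 1/(E - 6) = 3 + 1/(-6 + E))
(x(4)*(-11))*B(1/(8 + 6)) = (0*(-11))*((-17 + 3/(8 + 6))/(-6 + 1/(8 + 6))) = 0*((-17 + 3/14)/(-6 + 1/14)) = 0*((-17 + 3*(1/14))/(-6 + 1/14)) = 0*((-17 + 3/14)/(-83/14)) = 0*(-14/83*(-235/14)) = 0*(235/83) = 0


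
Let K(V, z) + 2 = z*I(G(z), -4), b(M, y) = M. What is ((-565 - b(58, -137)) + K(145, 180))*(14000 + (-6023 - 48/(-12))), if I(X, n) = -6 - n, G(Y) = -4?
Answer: -7861285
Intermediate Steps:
K(V, z) = -2 - 2*z (K(V, z) = -2 + z*(-6 - 1*(-4)) = -2 + z*(-6 + 4) = -2 + z*(-2) = -2 - 2*z)
((-565 - b(58, -137)) + K(145, 180))*(14000 + (-6023 - 48/(-12))) = ((-565 - 1*58) + (-2 - 2*180))*(14000 + (-6023 - 48/(-12))) = ((-565 - 58) + (-2 - 360))*(14000 + (-6023 - (-1)*48/12)) = (-623 - 362)*(14000 + (-6023 - 1*(-4))) = -985*(14000 + (-6023 + 4)) = -985*(14000 - 6019) = -985*7981 = -7861285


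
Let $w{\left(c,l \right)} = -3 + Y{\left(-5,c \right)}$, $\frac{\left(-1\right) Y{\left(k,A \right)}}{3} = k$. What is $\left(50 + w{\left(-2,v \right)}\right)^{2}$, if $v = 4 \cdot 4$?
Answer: $3844$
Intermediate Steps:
$v = 16$
$Y{\left(k,A \right)} = - 3 k$
$w{\left(c,l \right)} = 12$ ($w{\left(c,l \right)} = -3 - -15 = -3 + 15 = 12$)
$\left(50 + w{\left(-2,v \right)}\right)^{2} = \left(50 + 12\right)^{2} = 62^{2} = 3844$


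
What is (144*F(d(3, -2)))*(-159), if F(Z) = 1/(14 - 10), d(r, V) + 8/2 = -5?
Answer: -5724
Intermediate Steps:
d(r, V) = -9 (d(r, V) = -4 - 5 = -9)
F(Z) = ¼ (F(Z) = 1/4 = ¼)
(144*F(d(3, -2)))*(-159) = (144*(¼))*(-159) = 36*(-159) = -5724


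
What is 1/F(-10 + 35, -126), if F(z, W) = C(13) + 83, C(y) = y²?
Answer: 1/252 ≈ 0.0039683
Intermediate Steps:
F(z, W) = 252 (F(z, W) = 13² + 83 = 169 + 83 = 252)
1/F(-10 + 35, -126) = 1/252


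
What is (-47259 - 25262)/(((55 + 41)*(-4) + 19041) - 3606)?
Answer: -72521/15051 ≈ -4.8184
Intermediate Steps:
(-47259 - 25262)/(((55 + 41)*(-4) + 19041) - 3606) = -72521/((96*(-4) + 19041) - 3606) = -72521/((-384 + 19041) - 3606) = -72521/(18657 - 3606) = -72521/15051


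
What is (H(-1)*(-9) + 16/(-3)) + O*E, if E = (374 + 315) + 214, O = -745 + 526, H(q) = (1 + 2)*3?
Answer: -593530/3 ≈ -1.9784e+5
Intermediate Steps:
H(q) = 9 (H(q) = 3*3 = 9)
O = -219
E = 903 (E = 689 + 214 = 903)
(H(-1)*(-9) + 16/(-3)) + O*E = (9*(-9) + 16/(-3)) - 219*903 = (-81 + 16*(-⅓)) - 197757 = (-81 - 16/3) - 197757 = -259/3 - 197757 = -593530/3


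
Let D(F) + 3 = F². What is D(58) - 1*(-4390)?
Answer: 7751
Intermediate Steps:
D(F) = -3 + F²
D(58) - 1*(-4390) = (-3 + 58²) - 1*(-4390) = (-3 + 3364) + 4390 = 3361 + 4390 = 7751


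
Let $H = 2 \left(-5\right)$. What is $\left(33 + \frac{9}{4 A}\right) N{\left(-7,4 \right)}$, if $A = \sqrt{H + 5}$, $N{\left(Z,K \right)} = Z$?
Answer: $-231 + \frac{63 i \sqrt{5}}{20} \approx -231.0 + 7.0436 i$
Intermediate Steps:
$H = -10$
$A = i \sqrt{5}$ ($A = \sqrt{-10 + 5} = \sqrt{-5} = i \sqrt{5} \approx 2.2361 i$)
$\left(33 + \frac{9}{4 A}\right) N{\left(-7,4 \right)} = \left(33 + \frac{9}{4 i \sqrt{5}}\right) \left(-7\right) = \left(33 + 9 \left(- \frac{i \sqrt{5}}{20}\right)\right) \left(-7\right) = \left(33 - \frac{9 i \sqrt{5}}{20}\right) \left(-7\right) = -231 + \frac{63 i \sqrt{5}}{20}$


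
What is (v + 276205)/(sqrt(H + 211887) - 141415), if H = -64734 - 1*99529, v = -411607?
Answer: 19147873830/19998154601 + 270804*sqrt(11906)/19998154601 ≈ 0.95896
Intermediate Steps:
H = -164263 (H = -64734 - 99529 = -164263)
(v + 276205)/(sqrt(H + 211887) - 141415) = (-411607 + 276205)/(sqrt(-164263 + 211887) - 141415) = -135402/(sqrt(47624) - 141415) = -135402/(2*sqrt(11906) - 141415) = -135402/(-141415 + 2*sqrt(11906))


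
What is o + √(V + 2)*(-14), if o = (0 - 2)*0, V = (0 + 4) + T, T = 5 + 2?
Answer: -14*√13 ≈ -50.478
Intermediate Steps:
T = 7
V = 11 (V = (0 + 4) + 7 = 4 + 7 = 11)
o = 0 (o = -2*0 = 0)
o + √(V + 2)*(-14) = 0 + √(11 + 2)*(-14) = 0 + √13*(-14) = 0 - 14*√13 = -14*√13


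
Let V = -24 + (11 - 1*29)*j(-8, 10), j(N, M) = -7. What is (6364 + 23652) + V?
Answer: 30118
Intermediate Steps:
V = 102 (V = -24 + (11 - 1*29)*(-7) = -24 + (11 - 29)*(-7) = -24 - 18*(-7) = -24 + 126 = 102)
(6364 + 23652) + V = (6364 + 23652) + 102 = 30016 + 102 = 30118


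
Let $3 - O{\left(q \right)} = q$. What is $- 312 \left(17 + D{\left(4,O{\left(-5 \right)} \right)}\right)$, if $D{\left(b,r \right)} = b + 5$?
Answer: $-8112$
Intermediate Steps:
$O{\left(q \right)} = 3 - q$
$D{\left(b,r \right)} = 5 + b$
$- 312 \left(17 + D{\left(4,O{\left(-5 \right)} \right)}\right) = - 312 \left(17 + \left(5 + 4\right)\right) = - 312 \left(17 + 9\right) = \left(-312\right) 26 = -8112$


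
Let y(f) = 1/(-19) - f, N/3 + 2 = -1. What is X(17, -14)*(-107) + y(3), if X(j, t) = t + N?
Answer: 46701/19 ≈ 2457.9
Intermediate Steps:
N = -9 (N = -6 + 3*(-1) = -6 - 3 = -9)
y(f) = -1/19 - f
X(j, t) = -9 + t (X(j, t) = t - 9 = -9 + t)
X(17, -14)*(-107) + y(3) = (-9 - 14)*(-107) + (-1/19 - 1*3) = -23*(-107) + (-1/19 - 3) = 2461 - 58/19 = 46701/19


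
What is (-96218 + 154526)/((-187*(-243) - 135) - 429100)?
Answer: -29154/191897 ≈ -0.15193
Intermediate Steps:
(-96218 + 154526)/((-187*(-243) - 135) - 429100) = 58308/((45441 - 135) - 429100) = 58308/(45306 - 429100) = 58308/(-383794) = 58308*(-1/383794) = -29154/191897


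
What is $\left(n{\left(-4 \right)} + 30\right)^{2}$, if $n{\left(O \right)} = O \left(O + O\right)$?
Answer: $3844$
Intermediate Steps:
$n{\left(O \right)} = 2 O^{2}$ ($n{\left(O \right)} = O 2 O = 2 O^{2}$)
$\left(n{\left(-4 \right)} + 30\right)^{2} = \left(2 \left(-4\right)^{2} + 30\right)^{2} = \left(2 \cdot 16 + 30\right)^{2} = \left(32 + 30\right)^{2} = 62^{2} = 3844$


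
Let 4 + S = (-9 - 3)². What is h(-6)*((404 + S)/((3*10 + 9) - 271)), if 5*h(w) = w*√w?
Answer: 408*I*√6/145 ≈ 6.8924*I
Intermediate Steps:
S = 140 (S = -4 + (-9 - 3)² = -4 + (-12)² = -4 + 144 = 140)
h(w) = w^(3/2)/5 (h(w) = (w*√w)/5 = w^(3/2)/5)
h(-6)*((404 + S)/((3*10 + 9) - 271)) = ((-6)^(3/2)/5)*((404 + 140)/((3*10 + 9) - 271)) = ((-6*I*√6)/5)*(544/((30 + 9) - 271)) = (-6*I*√6/5)*(544/(39 - 271)) = (-6*I*√6/5)*(544/(-232)) = (-6*I*√6/5)*(544*(-1/232)) = -6*I*√6/5*(-68/29) = 408*I*√6/145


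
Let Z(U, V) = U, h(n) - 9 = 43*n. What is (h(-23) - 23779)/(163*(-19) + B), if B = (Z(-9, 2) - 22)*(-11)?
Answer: 24759/2756 ≈ 8.9837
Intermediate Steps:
h(n) = 9 + 43*n
B = 341 (B = (-9 - 22)*(-11) = -31*(-11) = 341)
(h(-23) - 23779)/(163*(-19) + B) = ((9 + 43*(-23)) - 23779)/(163*(-19) + 341) = ((9 - 989) - 23779)/(-3097 + 341) = (-980 - 23779)/(-2756) = -24759*(-1/2756) = 24759/2756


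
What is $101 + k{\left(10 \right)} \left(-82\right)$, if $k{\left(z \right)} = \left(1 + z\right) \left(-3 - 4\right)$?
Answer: $6415$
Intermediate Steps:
$k{\left(z \right)} = -7 - 7 z$ ($k{\left(z \right)} = \left(1 + z\right) \left(-7\right) = -7 - 7 z$)
$101 + k{\left(10 \right)} \left(-82\right) = 101 + \left(-7 - 70\right) \left(-82\right) = 101 - -6314 = 101 + 6314 = 6415$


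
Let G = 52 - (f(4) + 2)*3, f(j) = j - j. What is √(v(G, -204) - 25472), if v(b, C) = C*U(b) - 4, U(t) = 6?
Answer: 10*I*√267 ≈ 163.4*I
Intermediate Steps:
f(j) = 0
G = 46 (G = 52 - (0 + 2)*3 = 52 - 2*3 = 52 - 1*6 = 52 - 6 = 46)
v(b, C) = -4 + 6*C (v(b, C) = C*6 - 4 = 6*C - 4 = -4 + 6*C)
√(v(G, -204) - 25472) = √((-4 + 6*(-204)) - 25472) = √((-4 - 1224) - 25472) = √(-1228 - 25472) = √(-26700) = 10*I*√267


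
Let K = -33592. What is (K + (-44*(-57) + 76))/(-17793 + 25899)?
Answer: -5168/1351 ≈ -3.8253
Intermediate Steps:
(K + (-44*(-57) + 76))/(-17793 + 25899) = (-33592 + (-44*(-57) + 76))/(-17793 + 25899) = (-33592 + (2508 + 76))/8106 = (-33592 + 2584)*(1/8106) = -31008*1/8106 = -5168/1351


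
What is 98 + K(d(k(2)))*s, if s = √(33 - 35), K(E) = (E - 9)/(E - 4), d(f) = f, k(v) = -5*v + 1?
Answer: 98 + 18*I*√2/13 ≈ 98.0 + 1.9581*I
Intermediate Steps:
k(v) = 1 - 5*v
K(E) = (-9 + E)/(-4 + E)
s = I*√2 (s = √(-2) = I*√2 ≈ 1.4142*I)
98 + K(d(k(2)))*s = 98 + ((-9 + (1 - 5*2))/(-4 + (1 - 5*2)))*(I*√2) = 98 + ((-9 + (1 - 10))/(-4 + (1 - 10)))*(I*√2) = 98 + ((-9 - 9)/(-4 - 9))*(I*√2) = 98 + (-18/(-13))*(I*√2) = 98 + (-1/13*(-18))*(I*√2) = 98 + 18*(I*√2)/13 = 98 + 18*I*√2/13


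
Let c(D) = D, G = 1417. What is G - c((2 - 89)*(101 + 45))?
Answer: 14119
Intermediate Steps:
G - c((2 - 89)*(101 + 45)) = 1417 - (2 - 89)*(101 + 45) = 1417 - (-87)*146 = 1417 - 1*(-12702) = 1417 + 12702 = 14119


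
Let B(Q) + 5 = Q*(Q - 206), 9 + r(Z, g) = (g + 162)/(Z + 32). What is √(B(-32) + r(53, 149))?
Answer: √54950885/85 ≈ 87.210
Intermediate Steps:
r(Z, g) = -9 + (162 + g)/(32 + Z) (r(Z, g) = -9 + (g + 162)/(Z + 32) = -9 + (162 + g)/(32 + Z))
B(Q) = -5 + Q*(-206 + Q) (B(Q) = -5 + Q*(Q - 206) = -5 + Q*(-206 + Q))
√(B(-32) + r(53, 149)) = √((-5 + (-32)² - 206*(-32)) + (-126 + 149 - 9*53)/(32 + 53)) = √((-5 + 1024 + 6592) + (-126 + 149 - 477)/85) = √(7611 + (1/85)*(-454)) = √(7611 - 454/85) = √(646481/85) = √54950885/85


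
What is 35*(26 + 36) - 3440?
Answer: -1270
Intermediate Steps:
35*(26 + 36) - 3440 = 35*62 - 3440 = 2170 - 3440 = -1270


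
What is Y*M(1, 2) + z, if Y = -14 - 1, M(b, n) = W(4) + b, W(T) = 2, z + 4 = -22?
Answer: -71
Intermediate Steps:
z = -26 (z = -4 - 22 = -26)
M(b, n) = 2 + b
Y = -15
Y*M(1, 2) + z = -15*(2 + 1) - 26 = -15*3 - 26 = -45 - 26 = -71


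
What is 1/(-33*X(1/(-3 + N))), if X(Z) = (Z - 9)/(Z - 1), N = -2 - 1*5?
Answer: -1/273 ≈ -0.0036630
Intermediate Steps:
N = -7 (N = -2 - 5 = -7)
X(Z) = (-9 + Z)/(-1 + Z)
1/(-33*X(1/(-3 + N))) = 1/(-33*(-9 + 1/(-3 - 7))/(-1 + 1/(-3 - 7))) = 1/(-33*(-9 + 1/(-10))/(-1 + 1/(-10))) = 1/(-33*(-9 - ⅒)/(-1 - ⅒)) = 1/(-33*(-91)/((-11/10)*10)) = 1/(-(-30)*(-91)/10) = 1/(-33*91/11) = 1/(-273) = -1/273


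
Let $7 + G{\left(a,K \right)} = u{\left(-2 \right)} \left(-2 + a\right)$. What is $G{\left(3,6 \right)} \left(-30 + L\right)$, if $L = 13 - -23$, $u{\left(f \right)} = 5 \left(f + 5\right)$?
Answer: $48$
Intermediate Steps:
$u{\left(f \right)} = 25 + 5 f$ ($u{\left(f \right)} = 5 \left(5 + f\right) = 25 + 5 f$)
$G{\left(a,K \right)} = -37 + 15 a$ ($G{\left(a,K \right)} = -7 + \left(25 + 5 \left(-2\right)\right) \left(-2 + a\right) = -7 + \left(25 - 10\right) \left(-2 + a\right) = -7 + 15 \left(-2 + a\right) = -7 + \left(-30 + 15 a\right) = -37 + 15 a$)
$L = 36$ ($L = 13 + 23 = 36$)
$G{\left(3,6 \right)} \left(-30 + L\right) = \left(-37 + 15 \cdot 3\right) \left(-30 + 36\right) = \left(-37 + 45\right) 6 = 8 \cdot 6 = 48$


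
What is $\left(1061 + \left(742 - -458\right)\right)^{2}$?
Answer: $5112121$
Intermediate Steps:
$\left(1061 + \left(742 - -458\right)\right)^{2} = \left(1061 + \left(742 + 458\right)\right)^{2} = \left(1061 + 1200\right)^{2} = 2261^{2} = 5112121$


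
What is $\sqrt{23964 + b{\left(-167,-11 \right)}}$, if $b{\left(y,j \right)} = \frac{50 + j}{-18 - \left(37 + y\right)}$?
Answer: $\frac{3 \sqrt{2087561}}{28} \approx 154.8$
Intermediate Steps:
$b{\left(y,j \right)} = \frac{50 + j}{-55 - y}$
$\sqrt{23964 + b{\left(-167,-11 \right)}} = \sqrt{23964 + \frac{-50 - -11}{55 - 167}} = \sqrt{23964 + \frac{-50 + 11}{-112}} = \sqrt{23964 - - \frac{39}{112}} = \sqrt{23964 + \frac{39}{112}} = \sqrt{\frac{2684007}{112}} = \frac{3 \sqrt{2087561}}{28}$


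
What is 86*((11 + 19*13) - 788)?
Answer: -45580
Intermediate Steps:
86*((11 + 19*13) - 788) = 86*((11 + 247) - 788) = 86*(258 - 788) = 86*(-530) = -45580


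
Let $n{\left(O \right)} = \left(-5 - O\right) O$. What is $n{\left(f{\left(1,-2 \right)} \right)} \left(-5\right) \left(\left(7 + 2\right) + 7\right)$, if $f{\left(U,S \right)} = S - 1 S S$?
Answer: $480$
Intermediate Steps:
$f{\left(U,S \right)} = S - S^{2}$ ($f{\left(U,S \right)} = S - S S = S - S^{2}$)
$n{\left(O \right)} = O \left(-5 - O\right)$
$n{\left(f{\left(1,-2 \right)} \right)} \left(-5\right) \left(\left(7 + 2\right) + 7\right) = - - 2 \left(1 - -2\right) \left(5 - 2 \left(1 - -2\right)\right) \left(-5\right) \left(\left(7 + 2\right) + 7\right) = - - 2 \left(1 + 2\right) \left(5 - 2 \left(1 + 2\right)\right) \left(-5\right) \left(9 + 7\right) = - \left(-2\right) 3 \left(5 - 6\right) \left(-5\right) 16 = \left(-1\right) \left(-6\right) \left(5 - 6\right) \left(-5\right) 16 = \left(-1\right) \left(-6\right) \left(-1\right) \left(-5\right) 16 = \left(-6\right) \left(-5\right) 16 = 30 \cdot 16 = 480$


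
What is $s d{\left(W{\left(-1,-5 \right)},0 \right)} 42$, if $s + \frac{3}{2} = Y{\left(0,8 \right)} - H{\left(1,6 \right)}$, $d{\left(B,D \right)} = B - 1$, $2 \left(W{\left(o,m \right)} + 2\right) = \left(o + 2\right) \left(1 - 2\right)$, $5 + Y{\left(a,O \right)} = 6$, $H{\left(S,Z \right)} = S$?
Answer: $\frac{441}{2} \approx 220.5$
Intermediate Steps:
$Y{\left(a,O \right)} = 1$ ($Y{\left(a,O \right)} = -5 + 6 = 1$)
$W{\left(o,m \right)} = -3 - \frac{o}{2}$ ($W{\left(o,m \right)} = -2 + \frac{\left(o + 2\right) \left(1 - 2\right)}{2} = -2 + \frac{\left(2 + o\right) \left(-1\right)}{2} = -2 + \frac{-2 - o}{2} = -2 - \left(1 + \frac{o}{2}\right) = -3 - \frac{o}{2}$)
$d{\left(B,D \right)} = -1 + B$ ($d{\left(B,D \right)} = B - 1 = -1 + B$)
$s = - \frac{3}{2}$ ($s = - \frac{3}{2} + \left(1 - 1\right) = - \frac{3}{2} + 0 = - \frac{3}{2} \approx -1.5$)
$s d{\left(W{\left(-1,-5 \right)},0 \right)} 42 = - \frac{3 \left(-1 - \frac{5}{2}\right)}{2} \cdot 42 = \left(- \frac{3}{2}\right) \left(- \frac{7}{2}\right) 42 = \frac{21}{4} \cdot 42 = \frac{441}{2}$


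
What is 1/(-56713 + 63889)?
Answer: 1/7176 ≈ 0.00013935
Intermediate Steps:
1/(-56713 + 63889) = 1/7176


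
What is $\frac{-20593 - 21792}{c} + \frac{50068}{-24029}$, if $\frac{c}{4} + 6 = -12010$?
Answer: $- \frac{1387999187}{1154929856} \approx -1.2018$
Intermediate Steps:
$c = -48064$ ($c = -24 + 4 \left(-12010\right) = -24 - 48040 = -48064$)
$\frac{-20593 - 21792}{c} + \frac{50068}{-24029} = \frac{-20593 - 21792}{-48064} + \frac{50068}{-24029} = \left(-42385\right) \left(- \frac{1}{48064}\right) + 50068 \left(- \frac{1}{24029}\right) = \frac{42385}{48064} - \frac{50068}{24029} = - \frac{1387999187}{1154929856}$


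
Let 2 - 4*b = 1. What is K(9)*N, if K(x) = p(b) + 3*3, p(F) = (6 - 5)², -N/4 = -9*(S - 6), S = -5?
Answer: -3960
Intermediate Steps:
b = ¼ (b = ½ - ¼*1 = ½ - ¼ = ¼ ≈ 0.25000)
N = -396 (N = -(-36)*(-5 - 6) = -(-36)*(-11) = -4*99 = -396)
p(F) = 1 (p(F) = 1² = 1)
K(x) = 10 (K(x) = 1 + 3*3 = 1 + 9 = 10)
K(9)*N = 10*(-396) = -3960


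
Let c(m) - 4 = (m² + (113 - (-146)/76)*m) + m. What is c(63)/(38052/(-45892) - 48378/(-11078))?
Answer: 3890003535869/1220494260 ≈ 3187.2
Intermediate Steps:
c(m) = 4 + m² + 4405*m/38 (c(m) = 4 + ((m² + (113 - (-146)/76)*m) + m) = 4 + ((m² + (113 - 1*(-73/38))*m) + m) = 4 + ((m² + (113 + 73/38)*m) + m) = 4 + ((m² + 4367*m/38) + m) = 4 + (m² + 4405*m/38) = 4 + m² + 4405*m/38)
c(63)/(38052/(-45892) - 48378/(-11078)) = (4 + 63² + (4405/38)*63)/(38052/(-45892) - 48378/(-11078)) = (4 + 3969 + 277515/38)/(38052*(-1/45892) - 48378*(-1/11078)) = 428489/(38*(-1359/1639 + 24189/5539)) = 428489/(38*(32118270/9078421)) = (428489/38)*(9078421/32118270) = 3890003535869/1220494260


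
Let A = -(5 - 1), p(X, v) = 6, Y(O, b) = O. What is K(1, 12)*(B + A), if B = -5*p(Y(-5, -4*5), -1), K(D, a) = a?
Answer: -408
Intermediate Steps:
B = -30 (B = -5*6 = -30)
A = -4 (A = -1*4 = -4)
K(1, 12)*(B + A) = 12*(-30 - 4) = 12*(-34) = -408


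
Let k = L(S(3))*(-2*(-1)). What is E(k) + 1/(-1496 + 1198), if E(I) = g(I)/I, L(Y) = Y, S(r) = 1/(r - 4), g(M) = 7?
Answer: -522/149 ≈ -3.5034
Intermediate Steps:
S(r) = 1/(-4 + r)
k = -2 (k = (-2*(-1))/(-4 + 3) = 2/(-1) = -1*2 = -2)
E(I) = 7/I
E(k) + 1/(-1496 + 1198) = 7/(-2) + 1/(-1496 + 1198) = 7*(-½) + 1/(-298) = -7/2 - 1/298 = -522/149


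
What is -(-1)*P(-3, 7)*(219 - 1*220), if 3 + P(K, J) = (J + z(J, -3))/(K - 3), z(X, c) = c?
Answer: 11/3 ≈ 3.6667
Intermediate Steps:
P(K, J) = -3 + (-3 + J)/(-3 + K) (P(K, J) = -3 + (J - 3)/(K - 3) = -3 + (-3 + J)/(-3 + K))
-(-1)*P(-3, 7)*(219 - 1*220) = -(-1)*((6 + 7 - 3*(-3))/(-3 - 3))*(219 - 1*220) = -(-1)*((6 + 7 + 9)/(-6))*(219 - 220) = -(-1)*-⅙*22*(-1) = -(-1)*(-11/3*(-1)) = -(-1)*11/3 = -1*(-11/3) = 11/3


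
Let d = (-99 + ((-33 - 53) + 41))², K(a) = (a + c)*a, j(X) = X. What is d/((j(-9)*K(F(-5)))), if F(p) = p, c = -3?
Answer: -288/5 ≈ -57.600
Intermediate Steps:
K(a) = a*(-3 + a) (K(a) = (a - 3)*a = (-3 + a)*a = a*(-3 + a))
d = 20736 (d = (-99 + (-86 + 41))² = (-99 - 45)² = (-144)² = 20736)
d/((j(-9)*K(F(-5)))) = 20736/((-(-45)*(-3 - 5))) = 20736/((-(-45)*(-8))) = 20736/((-9*40)) = 20736/(-360) = 20736*(-1/360) = -288/5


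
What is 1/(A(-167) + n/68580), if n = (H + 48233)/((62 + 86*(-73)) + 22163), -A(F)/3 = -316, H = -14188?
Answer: 218729052/207355148105 ≈ 0.0010549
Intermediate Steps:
A(F) = 948 (A(F) = -3*(-316) = 948)
n = 34045/15947 (n = (-14188 + 48233)/((62 + 86*(-73)) + 22163) = 34045/((62 - 6278) + 22163) = 34045/(-6216 + 22163) = 34045/15947 ≈ 2.1349)
1/(A(-167) + n/68580) = 1/(948 + (34045/15947)/68580) = 1/(948 + (34045/15947)*(1/68580)) = 1/(948 + 6809/218729052) = 1/(207355148105/218729052) = 218729052/207355148105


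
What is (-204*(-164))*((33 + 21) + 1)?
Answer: 1840080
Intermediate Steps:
(-204*(-164))*((33 + 21) + 1) = 33456*(54 + 1) = 33456*55 = 1840080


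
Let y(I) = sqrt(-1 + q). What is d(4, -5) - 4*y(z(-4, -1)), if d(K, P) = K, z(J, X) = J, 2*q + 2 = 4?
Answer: 4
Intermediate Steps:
q = 1 (q = -1 + (1/2)*4 = -1 + 2 = 1)
y(I) = 0 (y(I) = sqrt(-1 + 1) = sqrt(0) = 0)
d(4, -5) - 4*y(z(-4, -1)) = 4 - 4*0 = 4 + 0 = 4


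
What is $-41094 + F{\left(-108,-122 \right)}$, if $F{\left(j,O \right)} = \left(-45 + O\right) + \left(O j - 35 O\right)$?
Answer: $-23815$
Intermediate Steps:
$F{\left(j,O \right)} = -45 - 34 O + O j$ ($F{\left(j,O \right)} = \left(-45 + O\right) + \left(- 35 O + O j\right) = -45 - 34 O + O j$)
$-41094 + F{\left(-108,-122 \right)} = -41094 - -17279 = -41094 + \left(-45 + 4148 + 13176\right) = -41094 + 17279 = -23815$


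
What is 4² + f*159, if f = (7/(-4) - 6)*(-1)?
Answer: 4993/4 ≈ 1248.3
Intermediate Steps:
f = 31/4 (f = (7*(-¼) - 6)*(-1) = (-7/4 - 6)*(-1) = -31/4*(-1) = 31/4 ≈ 7.7500)
4² + f*159 = 4² + (31/4)*159 = 16 + 4929/4 = 4993/4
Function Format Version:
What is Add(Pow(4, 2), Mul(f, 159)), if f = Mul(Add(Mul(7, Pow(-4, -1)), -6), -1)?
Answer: Rational(4993, 4) ≈ 1248.3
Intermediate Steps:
f = Rational(31, 4) (f = Mul(Add(Mul(7, Rational(-1, 4)), -6), -1) = Mul(Add(Rational(-7, 4), -6), -1) = Mul(Rational(-31, 4), -1) = Rational(31, 4) ≈ 7.7500)
Add(Pow(4, 2), Mul(f, 159)) = Add(Pow(4, 2), Mul(Rational(31, 4), 159)) = Add(16, Rational(4929, 4)) = Rational(4993, 4)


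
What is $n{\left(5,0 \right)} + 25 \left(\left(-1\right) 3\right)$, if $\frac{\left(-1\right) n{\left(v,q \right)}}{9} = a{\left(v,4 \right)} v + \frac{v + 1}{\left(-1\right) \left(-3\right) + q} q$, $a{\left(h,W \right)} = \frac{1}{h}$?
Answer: $-84$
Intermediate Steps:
$n{\left(v,q \right)} = -9 - \frac{9 q \left(1 + v\right)}{3 + q}$ ($n{\left(v,q \right)} = - 9 \left(\frac{v}{v} + \frac{v + 1}{\left(-1\right) \left(-3\right) + q} q\right) = - 9 \left(1 + \frac{1 + v}{3 + q} q\right) = - 9 \left(1 + \frac{q \left(1 + v\right)}{3 + q}\right) = -9 - \frac{9 q \left(1 + v\right)}{3 + q}$)
$n{\left(5,0 \right)} + 25 \left(\left(-1\right) 3\right) = \frac{9 \left(-3 - 0 - 0 \cdot 5\right)}{3 + 0} + 25 \left(\left(-1\right) 3\right) = \frac{9 \left(-3 + 0 + 0\right)}{3} + 25 \left(-3\right) = 9 \cdot \frac{1}{3} \left(-3\right) - 75 = -9 - 75 = -84$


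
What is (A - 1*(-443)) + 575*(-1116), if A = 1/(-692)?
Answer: -443749845/692 ≈ -6.4126e+5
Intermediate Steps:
A = -1/692 ≈ -0.0014451
(A - 1*(-443)) + 575*(-1116) = (-1/692 - 1*(-443)) + 575*(-1116) = (-1/692 + 443) - 641700 = 306555/692 - 641700 = -443749845/692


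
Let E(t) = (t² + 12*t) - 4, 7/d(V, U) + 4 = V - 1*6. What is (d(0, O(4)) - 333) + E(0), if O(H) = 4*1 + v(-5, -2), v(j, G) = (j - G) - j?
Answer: -3377/10 ≈ -337.70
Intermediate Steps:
v(j, G) = -G
O(H) = 6 (O(H) = 4*1 - 1*(-2) = 4 + 2 = 6)
d(V, U) = 7/(-10 + V) (d(V, U) = 7/(-4 + (V - 1*6)) = 7/(-4 + (V - 6)) = 7/(-4 + (-6 + V)) = 7/(-10 + V))
E(t) = -4 + t² + 12*t
(d(0, O(4)) - 333) + E(0) = (7/(-10 + 0) - 333) + (-4 + 0² + 12*0) = (7/(-10) - 333) + (-4 + 0 + 0) = (7*(-⅒) - 333) - 4 = (-7/10 - 333) - 4 = -3337/10 - 4 = -3377/10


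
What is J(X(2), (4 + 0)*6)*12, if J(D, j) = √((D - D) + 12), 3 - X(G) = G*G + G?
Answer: 24*√3 ≈ 41.569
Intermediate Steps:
X(G) = 3 - G - G² (X(G) = 3 - (G*G + G) = 3 - (G² + G) = 3 - (G + G²) = 3 + (-G - G²) = 3 - G - G²)
J(D, j) = 2*√3 (J(D, j) = √(0 + 12) = √12 = 2*√3)
J(X(2), (4 + 0)*6)*12 = (2*√3)*12 = 24*√3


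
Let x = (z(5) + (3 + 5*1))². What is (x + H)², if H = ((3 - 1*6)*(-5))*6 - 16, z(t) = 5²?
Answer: 1352569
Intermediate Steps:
z(t) = 25
H = 74 (H = ((3 - 6)*(-5))*6 - 16 = -3*(-5)*6 - 16 = 15*6 - 16 = 90 - 16 = 74)
x = 1089 (x = (25 + (3 + 5*1))² = (25 + (3 + 5))² = (25 + 8)² = 33² = 1089)
(x + H)² = (1089 + 74)² = 1163² = 1352569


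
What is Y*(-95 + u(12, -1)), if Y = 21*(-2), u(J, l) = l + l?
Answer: 4074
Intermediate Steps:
u(J, l) = 2*l
Y = -42
Y*(-95 + u(12, -1)) = -42*(-95 + 2*(-1)) = -42*(-95 - 2) = -42*(-97) = 4074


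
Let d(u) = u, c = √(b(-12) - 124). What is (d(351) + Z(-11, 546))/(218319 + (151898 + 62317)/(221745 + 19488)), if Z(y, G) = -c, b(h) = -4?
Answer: 28224261/17555320514 - 321644*I*√2/8777660257 ≈ 0.0016077 - 5.1822e-5*I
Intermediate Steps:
c = 8*I*√2 (c = √(-4 - 124) = √(-128) = 8*I*√2 ≈ 11.314*I)
Z(y, G) = -8*I*√2
(d(351) + Z(-11, 546))/(218319 + (151898 + 62317)/(221745 + 19488)) = (351 - 8*I*√2)/(218319 + (151898 + 62317)/(221745 + 19488)) = (351 - 8*I*√2)/(218319 + 214215/241233) = (351 - 8*I*√2)/(218319 + 214215*(1/241233)) = (351 - 8*I*√2)/(218319 + 71405/80411) = (351 - 8*I*√2)/(17555320514/80411) = (351 - 8*I*√2)*(80411/17555320514) = 28224261/17555320514 - 321644*I*√2/8777660257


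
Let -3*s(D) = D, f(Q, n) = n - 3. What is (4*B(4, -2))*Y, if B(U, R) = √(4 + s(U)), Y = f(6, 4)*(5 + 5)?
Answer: 80*√6/3 ≈ 65.320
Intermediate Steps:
f(Q, n) = -3 + n
Y = 10 (Y = (-3 + 4)*(5 + 5) = 1*10 = 10)
s(D) = -D/3
B(U, R) = √(4 - U/3)
(4*B(4, -2))*Y = (4*(√(36 - 3*4)/3))*10 = (4*(√(36 - 12)/3))*10 = (4*(√24/3))*10 = (4*((2*√6)/3))*10 = (4*(2*√6/3))*10 = (8*√6/3)*10 = 80*√6/3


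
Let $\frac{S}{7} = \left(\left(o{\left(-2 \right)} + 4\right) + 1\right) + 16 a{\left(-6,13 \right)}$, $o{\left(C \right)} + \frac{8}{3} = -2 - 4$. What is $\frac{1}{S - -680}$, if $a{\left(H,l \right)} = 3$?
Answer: $\frac{3}{2971} \approx 0.0010098$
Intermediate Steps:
$o{\left(C \right)} = - \frac{26}{3}$ ($o{\left(C \right)} = - \frac{8}{3} - 6 = - \frac{26}{3}$)
$S = \frac{931}{3}$ ($S = 7 \left(\left(\left(- \frac{26}{3} + 4\right) + 1\right) + 16 \cdot 3\right) = 7 \left(\left(- \frac{14}{3} + 1\right) + 48\right) = 7 \left(- \frac{11}{3} + 48\right) = 7 \cdot \frac{133}{3} = \frac{931}{3} \approx 310.33$)
$\frac{1}{S - -680} = \frac{1}{\frac{931}{3} - -680} = \frac{1}{\frac{931}{3} + \left(805 - 125\right)} = \frac{1}{\frac{931}{3} + 680} = \frac{1}{\frac{2971}{3}} = \frac{3}{2971}$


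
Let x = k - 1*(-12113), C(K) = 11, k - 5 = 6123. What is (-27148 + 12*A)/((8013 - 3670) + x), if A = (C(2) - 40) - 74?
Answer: -3548/2823 ≈ -1.2568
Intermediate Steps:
k = 6128 (k = 5 + 6123 = 6128)
A = -103 (A = (11 - 40) - 74 = -29 - 74 = -103)
x = 18241 (x = 6128 - 1*(-12113) = 6128 + 12113 = 18241)
(-27148 + 12*A)/((8013 - 3670) + x) = (-27148 + 12*(-103))/((8013 - 3670) + 18241) = (-27148 - 1236)/(4343 + 18241) = -28384/22584 = -28384*1/22584 = -3548/2823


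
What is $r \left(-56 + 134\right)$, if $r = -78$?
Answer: $-6084$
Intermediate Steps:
$r \left(-56 + 134\right) = - 78 \left(-56 + 134\right) = \left(-78\right) 78 = -6084$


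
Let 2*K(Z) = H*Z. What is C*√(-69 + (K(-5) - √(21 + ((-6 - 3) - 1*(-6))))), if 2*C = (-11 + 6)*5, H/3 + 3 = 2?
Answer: -25*I*√(246 + 12*√2)/4 ≈ -101.35*I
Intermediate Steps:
H = -3 (H = -9 + 3*2 = -9 + 6 = -3)
K(Z) = -3*Z/2 (K(Z) = (-3*Z)/2 = -3*Z/2)
C = -25/2 (C = ((-11 + 6)*5)/2 = (-5*5)/2 = (½)*(-25) = -25/2 ≈ -12.500)
C*√(-69 + (K(-5) - √(21 + ((-6 - 3) - 1*(-6))))) = -25*√(-69 + (-3/2*(-5) - √(21 + ((-6 - 3) - 1*(-6)))))/2 = -25*√(-69 + (15/2 - √(21 + (-9 + 6))))/2 = -25*√(-69 + (15/2 - √(21 - 3)))/2 = -25*√(-69 + (15/2 - √18))/2 = -25*√(-69 + (15/2 - 3*√2))/2 = -25*√(-123/2 - 3*√2)/2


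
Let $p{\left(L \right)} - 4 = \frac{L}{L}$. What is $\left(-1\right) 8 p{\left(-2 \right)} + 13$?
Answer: $-27$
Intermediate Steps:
$p{\left(L \right)} = 5$ ($p{\left(L \right)} = 4 + \frac{L}{L} = 4 + 1 = 5$)
$\left(-1\right) 8 p{\left(-2 \right)} + 13 = \left(-1\right) 8 \cdot 5 + 13 = \left(-8\right) 5 + 13 = -40 + 13 = -27$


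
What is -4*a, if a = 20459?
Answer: -81836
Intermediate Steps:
-4*a = -4*20459 = -81836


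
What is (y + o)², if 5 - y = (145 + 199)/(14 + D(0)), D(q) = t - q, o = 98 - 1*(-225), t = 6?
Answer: 2414916/25 ≈ 96597.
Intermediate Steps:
o = 323 (o = 98 + 225 = 323)
D(q) = 6 - q
y = -61/5 (y = 5 - (145 + 199)/(14 + (6 - 1*0)) = 5 - 344/(14 + (6 + 0)) = 5 - 344/(14 + 6) = 5 - 344/20 = 5 - 1*86/5 = 5 - 86/5 = -61/5 ≈ -12.200)
(y + o)² = (-61/5 + 323)² = (1554/5)² = 2414916/25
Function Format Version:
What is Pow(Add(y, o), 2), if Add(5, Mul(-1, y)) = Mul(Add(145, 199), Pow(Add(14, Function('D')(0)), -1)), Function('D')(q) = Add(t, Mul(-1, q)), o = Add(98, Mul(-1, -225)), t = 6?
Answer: Rational(2414916, 25) ≈ 96597.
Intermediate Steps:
o = 323 (o = Add(98, 225) = 323)
Function('D')(q) = Add(6, Mul(-1, q))
y = Rational(-61, 5) (y = Add(5, Mul(-1, Mul(Add(145, 199), Pow(Add(14, Add(6, Mul(-1, 0))), -1)))) = Add(5, Mul(-1, Mul(344, Pow(Add(14, Add(6, 0)), -1)))) = Add(5, Mul(-1, Mul(344, Pow(Add(14, 6), -1)))) = Add(5, Mul(-1, Mul(344, Pow(20, -1)))) = Add(5, Mul(-1, Mul(344, Rational(1, 20)))) = Add(5, Mul(-1, Rational(86, 5))) = Add(5, Rational(-86, 5)) = Rational(-61, 5) ≈ -12.200)
Pow(Add(y, o), 2) = Pow(Add(Rational(-61, 5), 323), 2) = Pow(Rational(1554, 5), 2) = Rational(2414916, 25)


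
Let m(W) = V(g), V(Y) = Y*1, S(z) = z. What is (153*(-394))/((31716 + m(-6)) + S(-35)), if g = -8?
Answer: -60282/31673 ≈ -1.9033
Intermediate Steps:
V(Y) = Y
m(W) = -8
(153*(-394))/((31716 + m(-6)) + S(-35)) = (153*(-394))/((31716 - 8) - 35) = -60282/(31708 - 35) = -60282/31673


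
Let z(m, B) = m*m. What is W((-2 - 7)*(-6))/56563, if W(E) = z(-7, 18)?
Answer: 49/56563 ≈ 0.00086629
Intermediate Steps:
z(m, B) = m²
W(E) = 49 (W(E) = (-7)² = 49)
W((-2 - 7)*(-6))/56563 = 49/56563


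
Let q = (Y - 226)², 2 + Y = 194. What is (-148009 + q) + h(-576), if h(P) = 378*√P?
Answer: -146853 + 9072*I ≈ -1.4685e+5 + 9072.0*I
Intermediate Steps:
Y = 192 (Y = -2 + 194 = 192)
q = 1156 (q = (192 - 226)² = (-34)² = 1156)
(-148009 + q) + h(-576) = (-148009 + 1156) + 378*√(-576) = -146853 + 378*(24*I) = -146853 + 9072*I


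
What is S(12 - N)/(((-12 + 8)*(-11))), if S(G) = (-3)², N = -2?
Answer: 9/44 ≈ 0.20455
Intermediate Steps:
S(G) = 9
S(12 - N)/(((-12 + 8)*(-11))) = 9/(((-12 + 8)*(-11))) = 9/((-4*(-11))) = 9/44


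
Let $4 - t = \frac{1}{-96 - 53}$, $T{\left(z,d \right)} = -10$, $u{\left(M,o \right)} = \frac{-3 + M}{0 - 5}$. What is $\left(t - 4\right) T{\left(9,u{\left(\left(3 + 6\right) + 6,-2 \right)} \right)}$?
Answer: $- \frac{10}{149} \approx -0.067114$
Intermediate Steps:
$u{\left(M,o \right)} = \frac{3}{5} - \frac{M}{5}$ ($u{\left(M,o \right)} = \frac{-3 + M}{-5} = \left(-3 + M\right) \left(- \frac{1}{5}\right) = \frac{3}{5} - \frac{M}{5}$)
$t = \frac{597}{149}$ ($t = 4 - \frac{1}{-96 - 53} = 4 - \frac{1}{-149} = 4 - - \frac{1}{149} = 4 + \frac{1}{149} = \frac{597}{149} \approx 4.0067$)
$\left(t - 4\right) T{\left(9,u{\left(\left(3 + 6\right) + 6,-2 \right)} \right)} = \left(\frac{597}{149} - 4\right) \left(-10\right) = \frac{1}{149} \left(-10\right) = - \frac{10}{149}$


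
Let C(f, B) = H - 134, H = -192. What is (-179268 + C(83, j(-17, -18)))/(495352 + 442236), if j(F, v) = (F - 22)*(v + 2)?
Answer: -89797/468794 ≈ -0.19155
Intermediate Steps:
j(F, v) = (-22 + F)*(2 + v)
C(f, B) = -326 (C(f, B) = -192 - 134 = -326)
(-179268 + C(83, j(-17, -18)))/(495352 + 442236) = (-179268 - 326)/(495352 + 442236) = -179594/937588 = -179594*1/937588 = -89797/468794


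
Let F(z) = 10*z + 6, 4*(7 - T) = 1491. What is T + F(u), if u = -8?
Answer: -1759/4 ≈ -439.75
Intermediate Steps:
T = -1463/4 (T = 7 - 1/4*1491 = 7 - 1491/4 = -1463/4 ≈ -365.75)
F(z) = 6 + 10*z
T + F(u) = -1463/4 + (6 + 10*(-8)) = -1463/4 + (6 - 80) = -1463/4 - 74 = -1759/4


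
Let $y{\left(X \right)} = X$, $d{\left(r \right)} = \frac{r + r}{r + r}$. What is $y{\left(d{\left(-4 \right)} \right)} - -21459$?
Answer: $21460$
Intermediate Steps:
$d{\left(r \right)} = 1$ ($d{\left(r \right)} = \frac{2 r}{2 r} = 2 r \frac{1}{2 r} = 1$)
$y{\left(d{\left(-4 \right)} \right)} - -21459 = 1 - -21459 = 1 + 21459 = 21460$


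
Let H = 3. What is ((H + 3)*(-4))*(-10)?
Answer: 240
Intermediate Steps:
((H + 3)*(-4))*(-10) = ((3 + 3)*(-4))*(-10) = (6*(-4))*(-10) = -24*(-10) = 240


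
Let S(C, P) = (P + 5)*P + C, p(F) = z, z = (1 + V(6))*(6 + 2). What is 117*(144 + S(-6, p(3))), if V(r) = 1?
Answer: 55458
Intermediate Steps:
z = 16 (z = (1 + 1)*(6 + 2) = 2*8 = 16)
p(F) = 16
S(C, P) = C + P*(5 + P) (S(C, P) = (5 + P)*P + C = P*(5 + P) + C = C + P*(5 + P))
117*(144 + S(-6, p(3))) = 117*(144 + (-6 + 16² + 5*16)) = 117*(144 + (-6 + 256 + 80)) = 117*(144 + 330) = 117*474 = 55458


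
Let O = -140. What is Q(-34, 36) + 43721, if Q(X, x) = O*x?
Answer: 38681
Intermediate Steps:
Q(X, x) = -140*x
Q(-34, 36) + 43721 = -140*36 + 43721 = -5040 + 43721 = 38681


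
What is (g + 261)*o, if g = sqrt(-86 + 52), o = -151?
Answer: -39411 - 151*I*sqrt(34) ≈ -39411.0 - 880.47*I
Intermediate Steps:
g = I*sqrt(34) (g = sqrt(-34) = I*sqrt(34) ≈ 5.8309*I)
(g + 261)*o = (I*sqrt(34) + 261)*(-151) = (261 + I*sqrt(34))*(-151) = -39411 - 151*I*sqrt(34)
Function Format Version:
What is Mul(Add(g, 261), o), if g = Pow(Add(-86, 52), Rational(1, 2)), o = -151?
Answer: Add(-39411, Mul(-151, I, Pow(34, Rational(1, 2)))) ≈ Add(-39411., Mul(-880.47, I))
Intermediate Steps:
g = Mul(I, Pow(34, Rational(1, 2))) (g = Pow(-34, Rational(1, 2)) = Mul(I, Pow(34, Rational(1, 2))) ≈ Mul(5.8309, I))
Mul(Add(g, 261), o) = Mul(Add(Mul(I, Pow(34, Rational(1, 2))), 261), -151) = Mul(Add(261, Mul(I, Pow(34, Rational(1, 2)))), -151) = Add(-39411, Mul(-151, I, Pow(34, Rational(1, 2))))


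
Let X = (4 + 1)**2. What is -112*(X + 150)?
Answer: -19600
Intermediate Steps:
X = 25 (X = 5**2 = 25)
-112*(X + 150) = -112*(25 + 150) = -112*175 = -19600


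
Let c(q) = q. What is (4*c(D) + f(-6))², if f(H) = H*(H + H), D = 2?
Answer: 6400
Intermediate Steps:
f(H) = 2*H² (f(H) = H*(2*H) = 2*H²)
(4*c(D) + f(-6))² = (4*2 + 2*(-6)²)² = (8 + 2*36)² = (8 + 72)² = 80² = 6400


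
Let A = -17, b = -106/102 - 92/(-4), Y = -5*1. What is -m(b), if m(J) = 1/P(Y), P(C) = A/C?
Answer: -5/17 ≈ -0.29412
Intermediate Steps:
Y = -5
b = 1120/51 (b = -106*1/102 - 92*(-¼) = -53/51 + 23 = 1120/51 ≈ 21.961)
P(C) = -17/C
m(J) = 5/17 (m(J) = 1/(-17/(-5)) = 1/(-17*(-⅕)) = 1/(17/5) = 5/17)
-m(b) = -1*5/17 = -5/17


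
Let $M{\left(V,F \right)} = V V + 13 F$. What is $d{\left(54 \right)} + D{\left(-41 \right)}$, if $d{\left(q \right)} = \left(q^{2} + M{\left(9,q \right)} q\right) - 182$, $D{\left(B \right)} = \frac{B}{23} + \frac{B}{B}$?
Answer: $\frac{1035350}{23} \approx 45015.0$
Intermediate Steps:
$M{\left(V,F \right)} = V^{2} + 13 F$
$D{\left(B \right)} = 1 + \frac{B}{23}$ ($D{\left(B \right)} = B \frac{1}{23} + 1 = \frac{B}{23} + 1 = 1 + \frac{B}{23}$)
$d{\left(q \right)} = -182 + q^{2} + q \left(81 + 13 q\right)$ ($d{\left(q \right)} = \left(q^{2} + \left(9^{2} + 13 q\right) q\right) - 182 = \left(q^{2} + \left(81 + 13 q\right) q\right) - 182 = \left(q^{2} + q \left(81 + 13 q\right)\right) - 182 = -182 + q^{2} + q \left(81 + 13 q\right)$)
$d{\left(54 \right)} + D{\left(-41 \right)} = \left(-182 + 14 \cdot 54^{2} + 81 \cdot 54\right) + \left(1 + \frac{1}{23} \left(-41\right)\right) = \left(-182 + 14 \cdot 2916 + 4374\right) + \left(1 - \frac{41}{23}\right) = \left(-182 + 40824 + 4374\right) - \frac{18}{23} = 45016 - \frac{18}{23} = \frac{1035350}{23}$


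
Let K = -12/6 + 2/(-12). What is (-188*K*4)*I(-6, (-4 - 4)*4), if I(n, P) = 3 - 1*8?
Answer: -24440/3 ≈ -8146.7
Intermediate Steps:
I(n, P) = -5 (I(n, P) = 3 - 8 = -5)
K = -13/6 (K = -12*⅙ + 2*(-1/12) = -2 - ⅙ = -13/6 ≈ -2.1667)
(-188*K*4)*I(-6, (-4 - 4)*4) = -(-1222)*4/3*(-5) = -188*(-26/3)*(-5) = (4888/3)*(-5) = -24440/3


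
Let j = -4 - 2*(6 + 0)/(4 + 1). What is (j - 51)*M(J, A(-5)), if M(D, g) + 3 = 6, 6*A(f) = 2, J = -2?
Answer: -861/5 ≈ -172.20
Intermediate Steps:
A(f) = ⅓ (A(f) = (⅙)*2 = ⅓)
M(D, g) = 3 (M(D, g) = -3 + 6 = 3)
j = -32/5 (j = -4 - 12/5 = -32/5 ≈ -6.4000)
(j - 51)*M(J, A(-5)) = (-32/5 - 51)*3 = -287/5*3 = -861/5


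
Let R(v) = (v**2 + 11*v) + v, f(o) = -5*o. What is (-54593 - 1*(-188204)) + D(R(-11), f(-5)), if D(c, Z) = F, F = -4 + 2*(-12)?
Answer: 133583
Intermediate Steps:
F = -28 (F = -4 - 24 = -28)
R(v) = v**2 + 12*v
D(c, Z) = -28
(-54593 - 1*(-188204)) + D(R(-11), f(-5)) = (-54593 - 1*(-188204)) - 28 = (-54593 + 188204) - 28 = 133611 - 28 = 133583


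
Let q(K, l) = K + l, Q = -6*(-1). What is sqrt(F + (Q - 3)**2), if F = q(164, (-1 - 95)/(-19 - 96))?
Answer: sqrt(2298965)/115 ≈ 13.185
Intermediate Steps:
Q = 6
F = 18956/115 (F = 164 + (-1 - 95)/(-19 - 96) = 164 - 96/(-115) = 164 - 96*(-1/115) = 164 + 96/115 = 18956/115 ≈ 164.83)
sqrt(F + (Q - 3)**2) = sqrt(18956/115 + (6 - 3)**2) = sqrt(18956/115 + 3**2) = sqrt(18956/115 + 9) = sqrt(19991/115) = sqrt(2298965)/115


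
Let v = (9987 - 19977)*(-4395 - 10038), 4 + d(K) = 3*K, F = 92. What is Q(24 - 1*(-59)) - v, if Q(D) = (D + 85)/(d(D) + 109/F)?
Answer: -3265661224374/22649 ≈ -1.4419e+8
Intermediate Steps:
d(K) = -4 + 3*K
Q(D) = (85 + D)/(-259/92 + 3*D) (Q(D) = (D + 85)/((-4 + 3*D) + 109/92) = (85 + D)/((-4 + 3*D) + 109*(1/92)) = (85 + D)/((-4 + 3*D) + 109/92) = (85 + D)/(-259/92 + 3*D))
v = 144185670 (v = -9990*(-14433) = 144185670)
Q(24 - 1*(-59)) - v = 92*(85 + (24 - 1*(-59)))/(-259 + 276*(24 - 1*(-59))) - 1*144185670 = 92*(85 + (24 + 59))/(-259 + 276*(24 + 59)) - 144185670 = 92*(85 + 83)/(-259 + 276*83) - 144185670 = 92*168/(-259 + 22908) - 144185670 = 92*168/22649 - 144185670 = 92*(1/22649)*168 - 144185670 = 15456/22649 - 144185670 = -3265661224374/22649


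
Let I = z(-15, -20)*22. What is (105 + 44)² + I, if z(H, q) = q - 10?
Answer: 21541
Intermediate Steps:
z(H, q) = -10 + q
I = -660 (I = (-10 - 20)*22 = -30*22 = -660)
(105 + 44)² + I = (105 + 44)² - 660 = 149² - 660 = 22201 - 660 = 21541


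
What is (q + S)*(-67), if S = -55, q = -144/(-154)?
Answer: 278921/77 ≈ 3622.4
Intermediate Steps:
q = 72/77 (q = -144*(-1/154) = 72/77 ≈ 0.93507)
(q + S)*(-67) = (72/77 - 55)*(-67) = -4163/77*(-67) = 278921/77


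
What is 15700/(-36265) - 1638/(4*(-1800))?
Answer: -595977/2901200 ≈ -0.20542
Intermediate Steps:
15700/(-36265) - 1638/(4*(-1800)) = 15700*(-1/36265) - 1638/(-7200) = -3140/7253 - 1638*(-1/7200) = -3140/7253 + 91/400 = -595977/2901200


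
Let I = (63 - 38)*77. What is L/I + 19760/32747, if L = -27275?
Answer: -239199/17633 ≈ -13.565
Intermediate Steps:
I = 1925 (I = 25*77 = 1925)
L/I + 19760/32747 = -27275/1925 + 19760/32747 = -27275*1/1925 + 19760*(1/32747) = -1091/77 + 1520/2519 = -239199/17633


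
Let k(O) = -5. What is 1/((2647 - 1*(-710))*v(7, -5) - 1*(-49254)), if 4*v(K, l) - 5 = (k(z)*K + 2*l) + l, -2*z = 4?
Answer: 4/45951 ≈ 8.7049e-5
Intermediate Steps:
z = -2 (z = -½*4 = -2)
v(K, l) = 5/4 - 5*K/4 + 3*l/4 (v(K, l) = 5/4 + ((-5*K + 2*l) + l)/4 = 5/4 + (-5*K + 3*l)/4 = 5/4 + (-5*K/4 + 3*l/4) = 5/4 - 5*K/4 + 3*l/4)
1/((2647 - 1*(-710))*v(7, -5) - 1*(-49254)) = 1/((2647 - 1*(-710))*(5/4 - 5/4*7 + (¾)*(-5)) - 1*(-49254)) = 1/((2647 + 710)*(5/4 - 35/4 - 15/4) + 49254) = 1/(3357*(-45/4) + 49254) = 1/(-151065/4 + 49254) = 1/(45951/4) = 4/45951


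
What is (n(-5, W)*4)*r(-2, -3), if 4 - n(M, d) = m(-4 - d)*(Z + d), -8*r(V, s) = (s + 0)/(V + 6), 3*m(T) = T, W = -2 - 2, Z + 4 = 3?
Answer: 3/2 ≈ 1.5000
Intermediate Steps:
Z = -1 (Z = -4 + 3 = -1)
W = -4
m(T) = T/3
r(V, s) = -s/(8*(6 + V)) (r(V, s) = -(s + 0)/(8*(V + 6)) = -s/(8*(6 + V)))
n(M, d) = 4 - (-1 + d)*(-4/3 - d/3) (n(M, d) = 4 - (-4 - d)/3*(-1 + d) = 4 - (-4/3 - d/3)*(-1 + d) = 4 - (-1 + d)*(-4/3 - d/3))
(n(-5, W)*4)*r(-2, -3) = ((8/3 - ⅓*(-4) + (⅓)*(-4)*(4 - 4))*4)*(-1*(-3)/(48 + 8*(-2))) = ((8/3 + 4/3 + (⅓)*(-4)*0)*4)*(-1*(-3)/(48 - 16)) = ((8/3 + 4/3 + 0)*4)*(-1*(-3)/32) = (4*4)*(-1*(-3)*1/32) = 16*(3/32) = 3/2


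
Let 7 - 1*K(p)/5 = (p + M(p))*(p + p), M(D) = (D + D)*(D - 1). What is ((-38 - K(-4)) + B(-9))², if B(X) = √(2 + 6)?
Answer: 2289177 - 6052*√2 ≈ 2.2806e+6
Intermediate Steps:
B(X) = 2*√2 (B(X) = √8 = 2*√2)
M(D) = 2*D*(-1 + D) (M(D) = (2*D)*(-1 + D) = 2*D*(-1 + D))
K(p) = 35 - 10*p*(p + 2*p*(-1 + p)) (K(p) = 35 - 5*(p + 2*p*(-1 + p))*(p + p) = 35 - 5*(p + 2*p*(-1 + p))*2*p = 35 - 10*p*(p + 2*p*(-1 + p)))
((-38 - K(-4)) + B(-9))² = ((-38 - (35 - 20*(-4)³ + 10*(-4)²)) + 2*√2)² = ((-38 - (35 - 20*(-64) + 10*16)) + 2*√2)² = ((-38 - (35 + 1280 + 160)) + 2*√2)² = ((-38 - 1*1475) + 2*√2)² = ((-38 - 1475) + 2*√2)² = (-1513 + 2*√2)²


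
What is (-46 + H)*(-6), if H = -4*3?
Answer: 348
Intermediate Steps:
H = -12
(-46 + H)*(-6) = (-46 - 12)*(-6) = -58*(-6) = 348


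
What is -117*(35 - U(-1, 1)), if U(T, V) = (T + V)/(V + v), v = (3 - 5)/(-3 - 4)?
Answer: -4095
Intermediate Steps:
v = 2/7 (v = -2/(-7) = -2*(-⅐) = 2/7 ≈ 0.28571)
U(T, V) = (T + V)/(2/7 + V) (U(T, V) = (T + V)/(V + 2/7) = (T + V)/(2/7 + V))
-117*(35 - U(-1, 1)) = -117*(35 - 7*(-1 + 1)/(2 + 7*1)) = -117*(35 - 7*0/(2 + 7)) = -117*(35 - 7*0/9) = -117*(35 - 1*0) = -117*(35 + 0) = -117*35 = -4095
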